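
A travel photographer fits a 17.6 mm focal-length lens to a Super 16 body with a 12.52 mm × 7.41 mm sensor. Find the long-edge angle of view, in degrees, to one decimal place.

Angle of view α = 2·arctan(w/2f) with w = 12.52 mm and f = 17.6 mm.
w/2f = 0.35568; arctan(0.35568) ≈ 19.5795°, so α ≈ 39.1591°.

39.2°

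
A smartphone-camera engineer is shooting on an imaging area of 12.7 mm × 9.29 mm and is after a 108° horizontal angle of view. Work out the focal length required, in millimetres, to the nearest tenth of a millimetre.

4.6 mm

From α = 2·arctan(w/2f) we get f = w / (2·tan(α/2)).
With w = 12.7 mm and α/2 = 54°, tan(α/2) ≈ 1.37638, so f ≈ 12.7 / 2.75276 ≈ 4.6135 mm.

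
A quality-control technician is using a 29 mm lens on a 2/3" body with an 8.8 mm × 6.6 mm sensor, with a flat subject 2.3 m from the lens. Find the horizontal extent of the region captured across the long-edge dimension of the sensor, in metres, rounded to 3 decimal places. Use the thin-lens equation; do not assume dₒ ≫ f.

dₒ: 2.3 m = 2300 mm.
Similar triangles through the lens centre give W/dₒ = w/dᵢ; with 1/f = 1/dₒ + 1/dᵢ this gives W = w·(dₒ − f)/f.
W = 8.8 mm × (2300 − 29) / 29 = 8.8 × 78.3103 ≈ 689.131 mm = 0.689131 m.

0.689 m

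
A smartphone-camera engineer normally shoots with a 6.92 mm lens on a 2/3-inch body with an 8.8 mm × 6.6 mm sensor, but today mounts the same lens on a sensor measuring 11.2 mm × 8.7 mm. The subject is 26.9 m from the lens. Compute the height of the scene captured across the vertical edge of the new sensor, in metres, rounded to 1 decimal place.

The focal length stays 6.92 mm; the relevant sensor dimension is now h = 8.7 mm. Object distance dₒ = 26.9 m = 26900 mm.
Thin-lens field height W = h·(dₒ − f)/f = 8.7 × (26900 − 6.92)/6.92 ≈ 33810.664 mm = 33.8107 m.

33.8 m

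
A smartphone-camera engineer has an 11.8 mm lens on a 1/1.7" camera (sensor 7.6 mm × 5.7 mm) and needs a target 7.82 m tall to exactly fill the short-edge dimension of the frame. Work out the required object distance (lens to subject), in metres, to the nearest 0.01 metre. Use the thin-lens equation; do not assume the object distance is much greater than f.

16.20 m

W: 7.82 m = 7820 mm.
Magnification m = h/W = dᵢ/dₒ; combined with 1/f = 1/dₒ + 1/dᵢ this gives dₒ = f·(1 + W/h).
dₒ = 11.8 mm × (1 + 7820/5.7) = 11.8 × 1372.9298 ≈ 16200.572 mm = 16.2006 m.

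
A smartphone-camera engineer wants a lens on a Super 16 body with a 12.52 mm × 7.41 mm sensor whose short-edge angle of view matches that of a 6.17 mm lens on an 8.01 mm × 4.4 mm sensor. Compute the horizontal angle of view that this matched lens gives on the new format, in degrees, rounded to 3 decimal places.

62.134°

Equal short-edge AOV ⇒ f₂ = f₁ · 7.41/4.4 = 6.17 × 1.68409 ≈ 10.3908 mm.
Horizontal AOV on the new format = 2·arctan(12.52 / (2 × 10.3908)) = 2·arctan(0.60245) ≈ 62.1340°.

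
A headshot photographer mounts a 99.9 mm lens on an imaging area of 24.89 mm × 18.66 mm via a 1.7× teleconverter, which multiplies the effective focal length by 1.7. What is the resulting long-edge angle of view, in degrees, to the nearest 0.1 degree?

8.4°

Effective focal length f = 99.9 × 1.7 = 169.83 mm.
α = 2·arctan(24.89 / (2 × 169.83)) = 2·arctan(0.07328) ≈ 8.3822°.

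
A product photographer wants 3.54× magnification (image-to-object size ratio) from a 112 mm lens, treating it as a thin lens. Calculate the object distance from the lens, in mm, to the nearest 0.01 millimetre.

With m = dᵢ/dₒ and 1/f = 1/dₒ + 1/dᵢ, substituting dᵢ = m·dₒ gives 1/f = (1 + 1/m)/dₒ, hence dₒ = f·(1 + 1/m).
dₒ = 112 × (1 + 1/3.54) = 112 × 1.28249 ≈ 143.638 mm.

143.64 mm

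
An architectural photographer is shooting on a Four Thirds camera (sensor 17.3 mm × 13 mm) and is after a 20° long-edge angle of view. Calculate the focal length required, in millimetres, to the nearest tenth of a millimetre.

From α = 2·arctan(w/2f) we get f = w / (2·tan(α/2)).
With w = 17.3 mm and α/2 = 10°, tan(α/2) ≈ 0.17633, so f ≈ 17.3 / 0.35265 ≈ 49.0566 mm.

49.1 mm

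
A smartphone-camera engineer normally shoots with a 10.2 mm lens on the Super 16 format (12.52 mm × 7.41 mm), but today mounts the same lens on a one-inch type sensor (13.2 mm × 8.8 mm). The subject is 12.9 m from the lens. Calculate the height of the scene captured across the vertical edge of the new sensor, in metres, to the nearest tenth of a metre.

The focal length stays 10.2 mm; the relevant sensor dimension is now h = 8.8 mm. Object distance dₒ = 12.9 m = 12900 mm.
Thin-lens field height W = h·(dₒ − f)/f = 8.8 × (12900 − 10.2)/10.2 ≈ 11120.612 mm = 11.1206 m.

11.1 m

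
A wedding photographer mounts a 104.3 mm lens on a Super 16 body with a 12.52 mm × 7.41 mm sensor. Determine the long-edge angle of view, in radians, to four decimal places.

0.1199 rad

Angle of view α = 2·arctan(w/2f) with w = 12.52 mm and f = 104.3 mm.
w/2f = 0.06002; arctan(0.06002) ≈ 0.0599 rad, so α ≈ 0.1199 rad.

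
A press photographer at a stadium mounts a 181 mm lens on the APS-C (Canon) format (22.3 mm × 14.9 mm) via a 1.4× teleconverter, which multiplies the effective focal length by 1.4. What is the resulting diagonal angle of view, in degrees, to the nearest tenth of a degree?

6.1°

Effective focal length f = 181 × 1.4 = 253.4 mm.
Sensor diagonal = √(22.3² + 14.9²) = √719.3000 ≈ 26.8198 mm.
α = 2·arctan(26.820 / (2 × 253.4)) = 2·arctan(0.05292) ≈ 6.0585°.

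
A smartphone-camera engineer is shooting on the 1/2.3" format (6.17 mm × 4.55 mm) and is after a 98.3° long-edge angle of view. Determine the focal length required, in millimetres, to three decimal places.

From α = 2·arctan(w/2f) we get f = w / (2·tan(α/2)).
With w = 6.17 mm and α/2 = 49.15°, tan(α/2) ≈ 1.15647, so f ≈ 6.17 / 2.31294 ≈ 2.6676 mm.

2.668 mm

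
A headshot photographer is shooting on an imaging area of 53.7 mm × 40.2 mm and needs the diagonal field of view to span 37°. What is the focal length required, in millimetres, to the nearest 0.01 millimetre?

100.24 mm

Sensor diagonal = √(53.7² + 40.2²) = √4499.7300 ≈ 67.0800 mm.
From α = 2·arctan(d/2f) we get f = d / (2·tan(α/2)).
With d = 67.0800 mm and α/2 = 18.5°, tan(α/2) ≈ 0.33460, so f ≈ 67.0800 / 0.66919 ≈ 100.2405 mm.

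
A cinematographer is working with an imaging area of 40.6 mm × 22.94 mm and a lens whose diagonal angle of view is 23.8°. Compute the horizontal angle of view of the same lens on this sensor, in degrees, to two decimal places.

Sensor diagonal = √(40.6² + 22.94²) = √2174.6036 ≈ 46.6326 mm.
From the diagonal AOV: f = 46.6326 / (2·tan(11.9°)) = 46.6326 / 0.42147 ≈ 110.6439 mm.
Horizontal AOV = 2·arctan(40.6 / (2 × 110.6439)) = 2·arctan(0.18347) ≈ 20.7930°.

20.79°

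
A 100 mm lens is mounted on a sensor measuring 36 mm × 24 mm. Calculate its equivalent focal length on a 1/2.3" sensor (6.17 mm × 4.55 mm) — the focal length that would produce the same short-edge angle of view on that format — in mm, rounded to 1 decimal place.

19.0 mm

Equal angle of view means equal height/f ratio, so f₂ = f₁ · (height₂/height₁) = 100 × 4.55/24.
f₂ = 100 × 0.18958 ≈ 18.958 mm.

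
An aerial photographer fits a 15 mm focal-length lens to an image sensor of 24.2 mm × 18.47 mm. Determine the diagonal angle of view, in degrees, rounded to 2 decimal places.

Sensor diagonal = √(24.2² + 18.47²) = √926.7809 ≈ 30.4431 mm.
Angle of view α = 2·arctan(d/2f) with d = 30.4431 mm and f = 15 mm.
d/2f = 1.01477; arctan(1.01477) ≈ 45.4200°, so α ≈ 90.8400°.

90.84°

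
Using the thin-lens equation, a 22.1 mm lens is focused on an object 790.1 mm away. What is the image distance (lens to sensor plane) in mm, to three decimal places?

22.736 mm

1/dᵢ = 1/f − 1/dₒ = 1/22.1 − 1/790.1 = 0.0439832 mm⁻¹.
dᵢ = 1/0.0439832 ≈ 22.7360 mm.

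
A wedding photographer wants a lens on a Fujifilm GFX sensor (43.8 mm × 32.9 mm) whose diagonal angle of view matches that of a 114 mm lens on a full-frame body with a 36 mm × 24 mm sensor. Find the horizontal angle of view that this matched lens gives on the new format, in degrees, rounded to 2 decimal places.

Sensor diagonal = √(36² + 24²) = √1872.0000 ≈ 43.2666 mm.
Sensor diagonal = √(43.8² + 32.9²) = √3000.8500 ≈ 54.7800 mm.
Equal diagonal AOV ⇒ f₂ = f₁ · 54.7800/43.2666 = 114 × 1.26610 ≈ 144.3358 mm.
Horizontal AOV on the new format = 2·arctan(43.8 / (2 × 144.3358)) = 2·arctan(0.15173) ≈ 17.2553°.

17.26°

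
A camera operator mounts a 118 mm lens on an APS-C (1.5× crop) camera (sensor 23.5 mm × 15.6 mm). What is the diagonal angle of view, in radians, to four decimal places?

Sensor diagonal = √(23.5² + 15.6²) = √795.6100 ≈ 28.2066 mm.
Angle of view α = 2·arctan(d/2f) with d = 28.2066 mm and f = 118 mm.
d/2f = 0.11952; arctan(0.11952) ≈ 0.1190 rad, so α ≈ 0.2379 rad.

0.2379 rad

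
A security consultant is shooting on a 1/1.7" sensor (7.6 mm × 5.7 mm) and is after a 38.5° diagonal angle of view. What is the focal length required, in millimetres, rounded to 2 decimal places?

Sensor diagonal = √(7.6² + 5.7²) = √90.2500 ≈ 9.5000 mm.
From α = 2·arctan(d/2f) we get f = d / (2·tan(α/2)).
With d = 9.5000 mm and α/2 = 19.25°, tan(α/2) ≈ 0.34922, so f ≈ 9.5000 / 0.69843 ≈ 13.6019 mm.

13.60 mm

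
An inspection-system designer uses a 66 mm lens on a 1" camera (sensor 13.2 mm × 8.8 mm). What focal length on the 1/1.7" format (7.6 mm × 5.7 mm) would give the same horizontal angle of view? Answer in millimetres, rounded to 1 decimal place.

Equal angle of view means equal width/f ratio, so f₂ = f₁ · (width₂/width₁) = 66 × 7.6/13.2.
f₂ = 66 × 0.57576 ≈ 38.000 mm.

38.0 mm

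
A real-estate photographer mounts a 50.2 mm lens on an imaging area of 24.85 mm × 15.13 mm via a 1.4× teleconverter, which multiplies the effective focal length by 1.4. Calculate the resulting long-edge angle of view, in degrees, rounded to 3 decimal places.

20.052°

Effective focal length f = 50.2 × 1.4 = 70.28 mm.
α = 2·arctan(24.85 / (2 × 70.28)) = 2·arctan(0.17679) ≈ 20.0518°.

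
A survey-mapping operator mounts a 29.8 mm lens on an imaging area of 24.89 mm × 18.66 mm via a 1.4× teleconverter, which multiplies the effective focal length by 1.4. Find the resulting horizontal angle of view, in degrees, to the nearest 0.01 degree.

33.22°

Effective focal length f = 29.8 × 1.4 = 41.72 mm.
α = 2·arctan(24.89 / (2 × 41.72)) = 2·arctan(0.29830) ≈ 33.2195°.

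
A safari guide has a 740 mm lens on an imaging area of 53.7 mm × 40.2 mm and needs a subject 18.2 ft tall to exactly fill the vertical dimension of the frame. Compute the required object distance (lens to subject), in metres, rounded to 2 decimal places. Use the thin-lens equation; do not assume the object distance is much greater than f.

W: 18.2 ft × 304.8 mm/ft = 5547.36 mm.
Magnification m = h/W = dᵢ/dₒ; combined with 1/f = 1/dₒ + 1/dᵢ this gives dₒ = f·(1 + W/h).
dₒ = 740 mm × (1 + 5547.36/40.2) = 740 × 138.9940 ≈ 102855.579 mm = 102.856 m.

102.86 m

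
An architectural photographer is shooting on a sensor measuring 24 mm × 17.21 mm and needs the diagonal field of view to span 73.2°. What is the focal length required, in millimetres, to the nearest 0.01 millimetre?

19.88 mm

Sensor diagonal = √(24² + 17.21²) = √872.1841 ≈ 29.5328 mm.
From α = 2·arctan(d/2f) we get f = d / (2·tan(α/2)).
With d = 29.5328 mm and α/2 = 36.6°, tan(α/2) ≈ 0.74267, so f ≈ 29.5328 / 1.48533 ≈ 19.8829 mm.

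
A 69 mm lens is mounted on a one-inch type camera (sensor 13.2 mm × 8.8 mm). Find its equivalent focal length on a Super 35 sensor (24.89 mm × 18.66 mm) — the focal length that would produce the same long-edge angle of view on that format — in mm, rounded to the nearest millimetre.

Equal angle of view means equal width/f ratio, so f₂ = f₁ · (width₂/width₁) = 69 × 24.89/13.2.
f₂ = 69 × 1.88561 ≈ 130.107 mm.

130 mm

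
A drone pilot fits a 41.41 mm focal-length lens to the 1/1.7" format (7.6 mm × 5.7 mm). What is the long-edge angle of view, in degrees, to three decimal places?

Angle of view α = 2·arctan(w/2f) with w = 7.6 mm and f = 41.41 mm.
w/2f = 0.09177; arctan(0.09177) ≈ 5.2431°, so α ≈ 10.4862°.

10.486°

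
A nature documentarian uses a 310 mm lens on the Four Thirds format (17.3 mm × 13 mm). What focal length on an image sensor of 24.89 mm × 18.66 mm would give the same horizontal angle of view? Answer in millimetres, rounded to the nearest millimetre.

Equal angle of view means equal width/f ratio, so f₂ = f₁ · (width₂/width₁) = 310 × 24.89/17.3.
f₂ = 310 × 1.43873 ≈ 446.006 mm.

446 mm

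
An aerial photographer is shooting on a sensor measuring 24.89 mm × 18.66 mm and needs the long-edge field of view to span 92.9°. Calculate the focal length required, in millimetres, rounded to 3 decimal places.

11.831 mm

From α = 2·arctan(w/2f) we get f = w / (2·tan(α/2)).
With w = 24.89 mm and α/2 = 46.45°, tan(α/2) ≈ 1.05194, so f ≈ 24.89 / 2.10388 ≈ 11.8305 mm.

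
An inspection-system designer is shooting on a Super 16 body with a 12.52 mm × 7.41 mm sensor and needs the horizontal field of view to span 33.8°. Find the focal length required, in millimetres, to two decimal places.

20.60 mm

From α = 2·arctan(w/2f) we get f = w / (2·tan(α/2)).
With w = 12.52 mm and α/2 = 16.9°, tan(α/2) ≈ 0.30382, so f ≈ 12.52 / 0.60765 ≈ 20.6041 mm.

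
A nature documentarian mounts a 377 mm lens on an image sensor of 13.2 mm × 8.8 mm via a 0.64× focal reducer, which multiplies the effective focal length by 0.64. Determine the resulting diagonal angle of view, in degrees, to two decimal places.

3.77°

Effective focal length f = 377 × 0.64 = 241.28 mm.
Sensor diagonal = √(13.2² + 8.8²) = √251.6800 ≈ 15.8644 mm.
α = 2·arctan(15.864 / (2 × 241.28)) = 2·arctan(0.03288) ≈ 3.7659°.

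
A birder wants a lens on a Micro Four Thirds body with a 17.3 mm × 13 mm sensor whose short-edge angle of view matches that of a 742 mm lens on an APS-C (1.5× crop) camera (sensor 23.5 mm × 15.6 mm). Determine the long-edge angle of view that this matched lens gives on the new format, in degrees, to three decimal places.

Equal short-edge AOV ⇒ f₂ = f₁ · 13/15.6 = 742 × 0.83333 ≈ 618.3333 mm.
Long-edge AOV on the new format = 2·arctan(17.3 / (2 × 618.3333)) = 2·arctan(0.01399) ≈ 1.6029°.

1.603°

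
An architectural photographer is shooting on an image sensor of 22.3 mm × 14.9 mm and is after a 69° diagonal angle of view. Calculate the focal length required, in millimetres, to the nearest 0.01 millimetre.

Sensor diagonal = √(22.3² + 14.9²) = √719.3000 ≈ 26.8198 mm.
From α = 2·arctan(d/2f) we get f = d / (2·tan(α/2)).
With d = 26.8198 mm and α/2 = 34.5°, tan(α/2) ≈ 0.68728, so f ≈ 26.8198 / 1.37456 ≈ 19.5115 mm.

19.51 mm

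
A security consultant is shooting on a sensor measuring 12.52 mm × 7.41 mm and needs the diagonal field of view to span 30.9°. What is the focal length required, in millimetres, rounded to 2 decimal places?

26.32 mm

Sensor diagonal = √(12.52² + 7.41²) = √211.6585 ≈ 14.5485 mm.
From α = 2·arctan(d/2f) we get f = d / (2·tan(α/2)).
With d = 14.5485 mm and α/2 = 15.45°, tan(α/2) ≈ 0.27638, so f ≈ 14.5485 / 0.55277 ≈ 26.3192 mm.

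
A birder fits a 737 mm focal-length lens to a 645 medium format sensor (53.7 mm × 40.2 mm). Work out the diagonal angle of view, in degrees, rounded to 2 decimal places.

5.21°

Sensor diagonal = √(53.7² + 40.2²) = √4499.7300 ≈ 67.0800 mm.
Angle of view α = 2·arctan(d/2f) with d = 67.0800 mm and f = 737 mm.
d/2f = 0.04551; arctan(0.04551) ≈ 2.6057°, so α ≈ 5.2113°.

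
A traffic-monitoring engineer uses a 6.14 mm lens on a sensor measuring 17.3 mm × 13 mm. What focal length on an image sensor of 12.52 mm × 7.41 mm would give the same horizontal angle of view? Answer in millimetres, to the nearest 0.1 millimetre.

4.4 mm

Equal angle of view means equal width/f ratio, so f₂ = f₁ · (width₂/width₁) = 6.14 × 12.52/17.3.
f₂ = 6.14 × 0.72370 ≈ 4.444 mm.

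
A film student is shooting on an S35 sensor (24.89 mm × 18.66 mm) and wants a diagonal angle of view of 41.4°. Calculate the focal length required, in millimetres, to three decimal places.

41.162 mm

Sensor diagonal = √(24.89² + 18.66²) = √967.7077 ≈ 31.1080 mm.
From α = 2·arctan(d/2f) we get f = d / (2·tan(α/2)).
With d = 31.1080 mm and α/2 = 20.7°, tan(α/2) ≈ 0.37787, so f ≈ 31.1080 / 0.75574 ≈ 41.1625 mm.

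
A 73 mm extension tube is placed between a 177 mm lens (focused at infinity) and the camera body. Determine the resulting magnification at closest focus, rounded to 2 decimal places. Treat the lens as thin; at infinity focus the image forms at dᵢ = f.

0.41×

The tube moves the image plane from f to f + e, so dᵢ = 177 + 73 = 250 mm. Focus is achieved when 1/f = 1/dₒ + 1/dᵢ, giving dₒ = 1/(1/f − 1/(f+e)).
Magnification m = dᵢ/dₒ = (f+e)·(1/f − 1/(f+e)) = e/f = 73/177 ≈ 0.4124.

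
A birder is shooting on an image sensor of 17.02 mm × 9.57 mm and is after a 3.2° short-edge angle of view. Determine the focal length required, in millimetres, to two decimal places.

171.31 mm

From α = 2·arctan(h/2f) we get f = h / (2·tan(α/2)).
With h = 9.57 mm and α/2 = 1.6°, tan(α/2) ≈ 0.02793, so f ≈ 9.57 / 0.05587 ≈ 171.3056 mm.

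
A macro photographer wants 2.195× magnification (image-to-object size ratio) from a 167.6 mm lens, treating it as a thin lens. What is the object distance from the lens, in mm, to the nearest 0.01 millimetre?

With m = dᵢ/dₒ and 1/f = 1/dₒ + 1/dᵢ, substituting dᵢ = m·dₒ gives 1/f = (1 + 1/m)/dₒ, hence dₒ = f·(1 + 1/m).
dₒ = 167.6 × (1 + 1/2.195) = 167.6 × 1.45558 ≈ 243.955 mm.

243.96 mm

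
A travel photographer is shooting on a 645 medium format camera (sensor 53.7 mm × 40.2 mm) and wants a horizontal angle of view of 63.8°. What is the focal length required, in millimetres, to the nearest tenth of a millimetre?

43.1 mm

From α = 2·arctan(w/2f) we get f = w / (2·tan(α/2)).
With w = 53.7 mm and α/2 = 31.9°, tan(α/2) ≈ 0.62245, so f ≈ 53.7 / 1.24489 ≈ 43.1363 mm.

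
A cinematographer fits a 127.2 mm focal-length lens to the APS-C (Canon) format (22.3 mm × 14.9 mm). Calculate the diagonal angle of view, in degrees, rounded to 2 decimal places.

12.04°

Sensor diagonal = √(22.3² + 14.9²) = √719.3000 ≈ 26.8198 mm.
Angle of view α = 2·arctan(d/2f) with d = 26.8198 mm and f = 127.2 mm.
d/2f = 0.10542; arctan(0.10542) ≈ 6.0181°, so α ≈ 12.0362°.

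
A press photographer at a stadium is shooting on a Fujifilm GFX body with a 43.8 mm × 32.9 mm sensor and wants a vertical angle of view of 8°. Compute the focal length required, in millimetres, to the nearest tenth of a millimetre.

From α = 2·arctan(h/2f) we get f = h / (2·tan(α/2)).
With h = 32.9 mm and α/2 = 4°, tan(α/2) ≈ 0.06993, so f ≈ 32.9 / 0.13985 ≈ 235.2460 mm.

235.2 mm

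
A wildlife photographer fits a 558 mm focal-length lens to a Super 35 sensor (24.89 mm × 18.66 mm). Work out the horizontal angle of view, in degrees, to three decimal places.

Angle of view α = 2·arctan(w/2f) with w = 24.89 mm and f = 558 mm.
w/2f = 0.02230; arctan(0.02230) ≈ 1.2776°, so α ≈ 2.5553°.

2.555°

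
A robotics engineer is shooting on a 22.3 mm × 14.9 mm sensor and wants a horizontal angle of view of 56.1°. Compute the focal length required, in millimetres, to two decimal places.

20.93 mm

From α = 2·arctan(w/2f) we get f = w / (2·tan(α/2)).
With w = 22.3 mm and α/2 = 28.05°, tan(α/2) ≈ 0.53283, so f ≈ 22.3 / 1.06566 ≈ 20.9260 mm.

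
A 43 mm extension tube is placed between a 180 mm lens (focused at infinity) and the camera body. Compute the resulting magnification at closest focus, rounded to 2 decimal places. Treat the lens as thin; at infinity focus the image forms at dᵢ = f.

The tube moves the image plane from f to f + e, so dᵢ = 180 + 43 = 223 mm. Focus is achieved when 1/f = 1/dₒ + 1/dᵢ, giving dₒ = 1/(1/f − 1/(f+e)).
Magnification m = dᵢ/dₒ = (f+e)·(1/f − 1/(f+e)) = e/f = 43/180 ≈ 0.2389.

0.24×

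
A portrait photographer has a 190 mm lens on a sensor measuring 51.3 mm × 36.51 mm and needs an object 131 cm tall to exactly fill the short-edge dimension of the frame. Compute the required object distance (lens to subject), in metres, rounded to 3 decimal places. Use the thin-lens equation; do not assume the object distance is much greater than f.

7.007 m

W: 131 cm = 1310 mm.
Magnification m = h/W = dᵢ/dₒ; combined with 1/f = 1/dₒ + 1/dᵢ this gives dₒ = f·(1 + W/h).
dₒ = 190 mm × (1 + 1310/36.51) = 190 × 36.8806 ≈ 7007.310 mm = 7.00731 m.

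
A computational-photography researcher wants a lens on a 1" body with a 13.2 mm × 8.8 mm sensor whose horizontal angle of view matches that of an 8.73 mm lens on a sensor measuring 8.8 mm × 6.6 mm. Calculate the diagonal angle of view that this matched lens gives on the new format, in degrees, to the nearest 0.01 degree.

62.41°

Equal horizontal AOV ⇒ f₂ = f₁ · 13.2/8.8 = 8.73 × 1.50000 ≈ 13.0950 mm.
Sensor diagonal = √(13.2² + 8.8²) = √251.6800 ≈ 15.8644 mm.
Diagonal AOV on the new format = 2·arctan(15.8644 / (2 × 13.0950)) = 2·arctan(0.60574) ≈ 62.4102°.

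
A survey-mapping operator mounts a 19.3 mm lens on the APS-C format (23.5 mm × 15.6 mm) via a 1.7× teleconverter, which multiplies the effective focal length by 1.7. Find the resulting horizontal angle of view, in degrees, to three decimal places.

Effective focal length f = 19.3 × 1.7 = 32.81 mm.
α = 2·arctan(23.5 / (2 × 32.81)) = 2·arctan(0.35812) ≈ 39.4072°.

39.407°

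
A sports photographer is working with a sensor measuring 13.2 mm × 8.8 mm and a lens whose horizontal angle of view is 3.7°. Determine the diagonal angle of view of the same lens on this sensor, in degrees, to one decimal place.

From the horizontal AOV: f = 13.2 / (2·tan(1.85°)) = 13.2 / 0.06460 ≈ 204.3355 mm.
Sensor diagonal = √(13.2² + 8.8²) = √251.6800 ≈ 15.8644 mm.
Diagonal AOV = 2·arctan(15.8644 / (2 × 204.3355)) = 2·arctan(0.03882) ≈ 4.4462°.

4.4°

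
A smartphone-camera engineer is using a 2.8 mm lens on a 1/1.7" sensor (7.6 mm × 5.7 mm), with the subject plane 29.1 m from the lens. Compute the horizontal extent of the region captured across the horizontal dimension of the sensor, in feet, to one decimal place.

dₒ: 29.1 m = 29100 mm.
Similar triangles through the lens centre give W/dₒ = w/dᵢ; with 1/f = 1/dₒ + 1/dᵢ this gives W = w·(dₒ − f)/f.
W = 7.6 mm × (29100 − 2.8) / 2.8 = 7.6 × 10391.8571 ≈ 78978.114 mm = 78978.114/304.8 ft = 259.115 ft.

259.1 ft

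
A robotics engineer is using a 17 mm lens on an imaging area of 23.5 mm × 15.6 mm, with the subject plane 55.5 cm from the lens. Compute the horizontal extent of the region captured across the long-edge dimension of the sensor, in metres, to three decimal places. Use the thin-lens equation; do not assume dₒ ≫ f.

0.744 m

dₒ: 55.5 cm = 555 mm.
Similar triangles through the lens centre give W/dₒ = w/dᵢ; with 1/f = 1/dₒ + 1/dᵢ this gives W = w·(dₒ − f)/f.
W = 23.5 mm × (555 − 17) / 17 = 23.5 × 31.6471 ≈ 743.706 mm = 0.743706 m.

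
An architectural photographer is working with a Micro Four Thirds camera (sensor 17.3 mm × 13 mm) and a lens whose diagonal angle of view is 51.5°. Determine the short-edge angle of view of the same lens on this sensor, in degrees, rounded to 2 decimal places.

Sensor diagonal = √(17.3² + 13²) = √468.2900 ≈ 21.6400 mm.
From the diagonal AOV: f = 21.6400 / (2·tan(25.75°)) = 21.6400 / 0.96469 ≈ 22.4322 mm.
Short-edge AOV = 2·arctan(13 / (2 × 22.4322)) = 2·arctan(0.28976) ≈ 32.3192°.

32.32°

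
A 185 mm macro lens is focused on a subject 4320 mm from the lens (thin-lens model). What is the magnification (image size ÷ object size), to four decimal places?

0.0447×

Thin lens: 1/f = 1/dₒ + 1/dᵢ → 1/dᵢ = 1/185 − 1/4320 = 0.0051739 mm⁻¹, so dᵢ ≈ 193.2769 mm.
Magnification m = dᵢ/dₒ = 193.2769/4320 ≈ 0.04474.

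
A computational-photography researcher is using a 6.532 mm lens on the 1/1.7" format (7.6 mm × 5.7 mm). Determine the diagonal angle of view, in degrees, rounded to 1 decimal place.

72.0°

Sensor diagonal = √(7.6² + 5.7²) = √90.2500 ≈ 9.5000 mm.
Angle of view α = 2·arctan(d/2f) with d = 9.5000 mm and f = 6.532 mm.
d/2f = 0.72719; arctan(0.72719) ≈ 36.0242°, so α ≈ 72.0485°.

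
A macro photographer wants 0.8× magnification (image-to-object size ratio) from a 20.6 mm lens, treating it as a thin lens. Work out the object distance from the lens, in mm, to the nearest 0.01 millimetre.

46.35 mm

With m = dᵢ/dₒ and 1/f = 1/dₒ + 1/dᵢ, substituting dᵢ = m·dₒ gives 1/f = (1 + 1/m)/dₒ, hence dₒ = f·(1 + 1/m).
dₒ = 20.6 × (1 + 1/0.8) = 20.6 × 2.25000 ≈ 46.350 mm.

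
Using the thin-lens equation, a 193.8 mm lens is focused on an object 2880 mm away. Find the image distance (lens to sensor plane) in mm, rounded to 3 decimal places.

1/dᵢ = 1/f − 1/dₒ = 1/193.8 − 1/2880 = 0.0048127 mm⁻¹.
dᵢ = 1/0.0048127 ≈ 207.7820 mm.

207.782 mm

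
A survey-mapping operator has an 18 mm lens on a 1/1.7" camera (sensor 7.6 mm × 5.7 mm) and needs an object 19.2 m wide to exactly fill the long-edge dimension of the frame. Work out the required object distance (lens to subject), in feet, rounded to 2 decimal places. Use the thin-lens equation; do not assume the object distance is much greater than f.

149.25 ft

W: 19.2 m = 19200 mm.
Magnification m = w/W = dᵢ/dₒ; combined with 1/f = 1/dₒ + 1/dᵢ this gives dₒ = f·(1 + W/w).
dₒ = 18 mm × (1 + 19200/7.6) = 18 × 2527.3158 ≈ 45491.684 mm = 45491.684/304.8 ft = 149.251 ft.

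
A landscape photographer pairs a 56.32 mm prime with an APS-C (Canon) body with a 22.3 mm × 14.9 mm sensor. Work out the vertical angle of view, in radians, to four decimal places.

Angle of view α = 2·arctan(h/2f) with h = 14.9 mm and f = 56.32 mm.
h/2f = 0.13228; arctan(0.13228) ≈ 0.1315 rad, so α ≈ 0.2630 rad.

0.2630 rad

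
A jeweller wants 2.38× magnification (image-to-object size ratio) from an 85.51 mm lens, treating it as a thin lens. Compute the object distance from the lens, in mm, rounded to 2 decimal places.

With m = dᵢ/dₒ and 1/f = 1/dₒ + 1/dᵢ, substituting dᵢ = m·dₒ gives 1/f = (1 + 1/m)/dₒ, hence dₒ = f·(1 + 1/m).
dₒ = 85.51 × (1 + 1/2.38) = 85.51 × 1.42017 ≈ 121.439 mm.

121.44 mm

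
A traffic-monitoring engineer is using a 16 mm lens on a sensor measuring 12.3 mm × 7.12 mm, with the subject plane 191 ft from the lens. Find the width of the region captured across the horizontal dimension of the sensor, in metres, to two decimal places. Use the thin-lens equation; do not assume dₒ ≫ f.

dₒ: 191 ft × 304.8 mm/ft = 58216.80 mm.
Similar triangles through the lens centre give W/dₒ = w/dᵢ; with 1/f = 1/dₒ + 1/dᵢ this gives W = w·(dₒ − f)/f.
W = 12.3 mm × (58216.8 − 16) / 16 = 12.3 × 3637.5499 ≈ 44741.864 mm = 44.7419 m.

44.74 m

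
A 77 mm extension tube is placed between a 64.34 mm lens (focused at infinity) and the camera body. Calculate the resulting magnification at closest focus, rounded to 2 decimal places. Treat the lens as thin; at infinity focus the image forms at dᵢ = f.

1.20×

The tube moves the image plane from f to f + e, so dᵢ = 64.34 + 77 = 141.34 mm. Focus is achieved when 1/f = 1/dₒ + 1/dᵢ, giving dₒ = 1/(1/f − 1/(f+e)).
Magnification m = dᵢ/dₒ = (f+e)·(1/f − 1/(f+e)) = e/f = 77/64.34 ≈ 1.1968.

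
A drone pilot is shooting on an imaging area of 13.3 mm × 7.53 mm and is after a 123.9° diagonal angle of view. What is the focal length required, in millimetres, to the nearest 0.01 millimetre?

Sensor diagonal = √(13.3² + 7.53²) = √233.5909 ≈ 15.2837 mm.
From α = 2·arctan(d/2f) we get f = d / (2·tan(α/2)).
With d = 15.2837 mm and α/2 = 61.95°, tan(α/2) ≈ 1.87677, so f ≈ 15.2837 / 3.75355 ≈ 4.0718 mm.

4.07 mm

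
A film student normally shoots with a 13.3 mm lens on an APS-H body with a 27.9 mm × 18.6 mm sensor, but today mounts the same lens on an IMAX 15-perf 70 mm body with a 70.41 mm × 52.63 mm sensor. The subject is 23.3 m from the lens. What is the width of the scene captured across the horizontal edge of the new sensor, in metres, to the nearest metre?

The focal length stays 13.3 mm; the relevant sensor dimension is now w = 70.41 mm. Object distance dₒ = 23.3 m = 23300 mm.
Thin-lens field width W = w·(dₒ − f)/f = 70.41 × (23300 − 13.3)/13.3 ≈ 123279.440 mm = 123.279 m.

123 m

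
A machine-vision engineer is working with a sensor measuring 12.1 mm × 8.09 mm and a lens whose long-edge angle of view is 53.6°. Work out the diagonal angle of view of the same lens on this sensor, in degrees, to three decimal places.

From the long-edge AOV: f = 12.1 / (2·tan(26.8°)) = 12.1 / 1.01027 ≈ 11.9770 mm.
Sensor diagonal = √(12.1² + 8.09²) = √211.8581 ≈ 14.5553 mm.
Diagonal AOV = 2·arctan(14.5553 / (2 × 11.9770)) = 2·arctan(0.60764) ≈ 62.5690°.

62.569°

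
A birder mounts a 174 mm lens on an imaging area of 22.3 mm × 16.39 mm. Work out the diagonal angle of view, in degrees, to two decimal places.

9.09°

Sensor diagonal = √(22.3² + 16.39²) = √765.9221 ≈ 27.6753 mm.
Angle of view α = 2·arctan(d/2f) with d = 27.6753 mm and f = 174 mm.
d/2f = 0.07953; arctan(0.07953) ≈ 4.5470°, so α ≈ 9.0940°.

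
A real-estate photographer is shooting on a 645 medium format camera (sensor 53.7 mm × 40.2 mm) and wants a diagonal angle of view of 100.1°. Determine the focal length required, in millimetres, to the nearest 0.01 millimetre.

28.09 mm

Sensor diagonal = √(53.7² + 40.2²) = √4499.7300 ≈ 67.0800 mm.
From α = 2·arctan(d/2f) we get f = d / (2·tan(α/2)).
With d = 67.0800 mm and α/2 = 50.05°, tan(α/2) ≈ 1.19387, so f ≈ 67.0800 / 2.38774 ≈ 28.0936 mm.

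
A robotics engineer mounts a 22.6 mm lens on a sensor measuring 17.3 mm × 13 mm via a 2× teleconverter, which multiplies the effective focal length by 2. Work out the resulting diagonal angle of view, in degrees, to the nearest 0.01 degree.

26.92°

Effective focal length f = 22.6 × 2 = 45.2 mm.
Sensor diagonal = √(17.3² + 13²) = √468.2900 ≈ 21.6400 mm.
α = 2·arctan(21.640 / (2 × 45.2)) = 2·arctan(0.23938) ≈ 26.9243°.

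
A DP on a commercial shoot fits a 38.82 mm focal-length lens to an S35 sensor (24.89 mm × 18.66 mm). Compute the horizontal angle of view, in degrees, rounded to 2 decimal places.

35.55°

Angle of view α = 2·arctan(w/2f) with w = 24.89 mm and f = 38.82 mm.
w/2f = 0.32058; arctan(0.32058) ≈ 17.7749°, so α ≈ 35.5498°.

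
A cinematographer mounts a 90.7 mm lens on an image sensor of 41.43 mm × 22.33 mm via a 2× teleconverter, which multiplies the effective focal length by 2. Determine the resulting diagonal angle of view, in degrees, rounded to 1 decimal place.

14.8°

Effective focal length f = 90.7 × 2 = 181.4 mm.
Sensor diagonal = √(41.43² + 22.33²) = √2215.0738 ≈ 47.0646 mm.
α = 2·arctan(47.065 / (2 × 181.4)) = 2·arctan(0.12973) ≈ 14.7829°.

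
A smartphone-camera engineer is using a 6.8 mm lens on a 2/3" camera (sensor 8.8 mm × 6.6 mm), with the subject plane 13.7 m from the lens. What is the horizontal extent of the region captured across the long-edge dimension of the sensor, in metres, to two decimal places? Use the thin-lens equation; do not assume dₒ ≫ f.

17.72 m

dₒ: 13.7 m = 13700 mm.
Similar triangles through the lens centre give W/dₒ = w/dᵢ; with 1/f = 1/dₒ + 1/dᵢ this gives W = w·(dₒ − f)/f.
W = 8.8 mm × (13700 − 6.8) / 6.8 = 8.8 × 2013.7059 ≈ 17720.612 mm = 17.7206 m.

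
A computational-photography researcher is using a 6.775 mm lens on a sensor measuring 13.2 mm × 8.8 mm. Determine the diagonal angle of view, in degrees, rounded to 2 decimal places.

99.00°

Sensor diagonal = √(13.2² + 8.8²) = √251.6800 ≈ 15.8644 mm.
Angle of view α = 2·arctan(d/2f) with d = 15.8644 mm and f = 6.775 mm.
d/2f = 1.17081; arctan(1.17081) ≈ 49.4990°, so α ≈ 98.9979°.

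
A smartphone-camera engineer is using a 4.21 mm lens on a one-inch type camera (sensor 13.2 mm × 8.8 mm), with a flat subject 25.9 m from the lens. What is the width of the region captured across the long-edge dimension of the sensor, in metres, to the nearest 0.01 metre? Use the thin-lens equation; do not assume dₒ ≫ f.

81.19 m

dₒ: 25.9 m = 25900 mm.
Similar triangles through the lens centre give W/dₒ = w/dᵢ; with 1/f = 1/dₒ + 1/dᵢ this gives W = w·(dₒ − f)/f.
W = 13.2 mm × (25900 − 4.21) / 4.21 = 13.2 × 6151.0190 ≈ 81193.451 mm = 81.1935 m.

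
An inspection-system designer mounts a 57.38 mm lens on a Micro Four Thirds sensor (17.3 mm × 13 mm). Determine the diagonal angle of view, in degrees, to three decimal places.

Sensor diagonal = √(17.3² + 13²) = √468.2900 ≈ 21.6400 mm.
Angle of view α = 2·arctan(d/2f) with d = 21.6400 mm and f = 57.38 mm.
d/2f = 0.18857; arctan(0.18857) ≈ 10.6787°, so α ≈ 21.3575°.

21.357°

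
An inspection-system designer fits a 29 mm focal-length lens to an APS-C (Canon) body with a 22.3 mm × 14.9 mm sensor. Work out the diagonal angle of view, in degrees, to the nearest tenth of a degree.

Sensor diagonal = √(22.3² + 14.9²) = √719.3000 ≈ 26.8198 mm.
Angle of view α = 2·arctan(d/2f) with d = 26.8198 mm and f = 29 mm.
d/2f = 0.46241; arctan(0.46241) ≈ 24.8163°, so α ≈ 49.6326°.

49.6°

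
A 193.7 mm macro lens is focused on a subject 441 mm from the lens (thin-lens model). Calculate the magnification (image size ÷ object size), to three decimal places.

Thin lens: 1/f = 1/dₒ + 1/dᵢ → 1/dᵢ = 1/193.7 − 1/441 = 0.0028950 mm⁻¹, so dᵢ ≈ 345.4173 mm.
Magnification m = dᵢ/dₒ = 345.4173/441 ≈ 0.78326.

0.783×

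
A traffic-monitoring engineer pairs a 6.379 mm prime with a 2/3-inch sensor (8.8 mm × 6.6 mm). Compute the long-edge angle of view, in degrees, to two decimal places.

Angle of view α = 2·arctan(w/2f) with w = 8.8 mm and f = 6.379 mm.
w/2f = 0.68976; arctan(0.68976) ≈ 34.5965°, so α ≈ 69.1930°.

69.19°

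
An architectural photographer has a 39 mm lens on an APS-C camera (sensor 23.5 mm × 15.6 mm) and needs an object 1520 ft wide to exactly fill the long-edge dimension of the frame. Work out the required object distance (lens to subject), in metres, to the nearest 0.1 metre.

W: 1520 ft × 304.8 mm/ft = 463295.99 mm.
Magnification m = w/W = dᵢ/dₒ; combined with 1/f = 1/dₒ + 1/dᵢ this gives dₒ = f·(1 + W/w).
dₒ = 39 mm × (1 + 463296/23.5) = 39 × 19715.7228 ≈ 768913.188 mm = 768.913 m.

768.9 m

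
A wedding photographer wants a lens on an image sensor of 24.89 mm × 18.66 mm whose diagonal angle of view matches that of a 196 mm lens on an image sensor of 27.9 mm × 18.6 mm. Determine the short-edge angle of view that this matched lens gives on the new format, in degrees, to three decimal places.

Sensor diagonal = √(27.9² + 18.6²) = √1124.3700 ≈ 33.5316 mm.
Sensor diagonal = √(24.89² + 18.66²) = √967.7077 ≈ 31.1080 mm.
Equal diagonal AOV ⇒ f₂ = f₁ · 31.1080/33.5316 = 196 × 0.92772 ≈ 181.8334 mm.
Short-edge AOV on the new format = 2·arctan(18.66 / (2 × 181.8334)) = 2·arctan(0.05131) ≈ 5.8746°.

5.875°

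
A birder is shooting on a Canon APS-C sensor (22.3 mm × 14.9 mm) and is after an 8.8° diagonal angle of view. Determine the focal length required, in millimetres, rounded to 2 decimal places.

Sensor diagonal = √(22.3² + 14.9²) = √719.3000 ≈ 26.8198 mm.
From α = 2·arctan(d/2f) we get f = d / (2·tan(α/2)).
With d = 26.8198 mm and α/2 = 4.4°, tan(α/2) ≈ 0.07695, so f ≈ 26.8198 / 0.15389 ≈ 174.2770 mm.

174.28 mm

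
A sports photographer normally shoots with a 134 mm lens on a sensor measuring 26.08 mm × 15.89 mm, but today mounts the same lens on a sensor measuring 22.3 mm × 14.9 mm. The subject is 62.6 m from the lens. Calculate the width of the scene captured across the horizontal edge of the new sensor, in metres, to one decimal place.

The focal length stays 134 mm; the relevant sensor dimension is now w = 22.3 mm. Object distance dₒ = 62.6 m = 62600 mm.
Thin-lens field width W = w·(dₒ − f)/f = 22.3 × (62600 − 134)/134 ≈ 10395.461 mm = 10.3955 m.

10.4 m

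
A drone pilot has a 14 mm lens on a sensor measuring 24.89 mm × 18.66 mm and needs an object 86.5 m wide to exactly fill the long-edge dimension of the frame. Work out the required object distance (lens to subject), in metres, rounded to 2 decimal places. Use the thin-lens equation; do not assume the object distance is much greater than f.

48.67 m

W: 86.5 m = 86500 mm.
Magnification m = w/W = dᵢ/dₒ; combined with 1/f = 1/dₒ + 1/dᵢ this gives dₒ = f·(1 + W/w).
dₒ = 14 mm × (1 + 86500/24.89) = 14 × 3476.2913 ≈ 48668.078 mm = 48.6681 m.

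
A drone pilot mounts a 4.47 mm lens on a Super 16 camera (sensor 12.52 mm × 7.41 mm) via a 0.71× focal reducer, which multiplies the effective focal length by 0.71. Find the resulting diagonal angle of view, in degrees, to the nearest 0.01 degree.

132.86°

Effective focal length f = 4.47 × 0.71 = 3.1737 mm.
Sensor diagonal = √(12.52² + 7.41²) = √211.6585 ≈ 14.5485 mm.
α = 2·arctan(14.548 / (2 × 3.1737)) = 2·arctan(2.29204) ≈ 132.8574°.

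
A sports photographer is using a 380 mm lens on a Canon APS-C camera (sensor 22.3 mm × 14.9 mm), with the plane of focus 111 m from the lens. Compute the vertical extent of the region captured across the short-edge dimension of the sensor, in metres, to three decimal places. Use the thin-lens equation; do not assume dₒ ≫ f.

dₒ: 111 m = 111000 mm.
Similar triangles through the lens centre give W/dₒ = h/dᵢ; with 1/f = 1/dₒ + 1/dᵢ this gives W = h·(dₒ − f)/f.
W = 14.9 mm × (111000 − 380) / 380 = 14.9 × 291.1053 ≈ 4337.468 mm = 4.33747 m.

4.337 m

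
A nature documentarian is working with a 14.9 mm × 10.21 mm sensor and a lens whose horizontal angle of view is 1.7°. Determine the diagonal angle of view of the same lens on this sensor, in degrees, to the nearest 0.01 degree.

From the horizontal AOV: f = 14.9 / (2·tan(0.85°)) = 14.9 / 0.02967 ≈ 502.1438 mm.
Sensor diagonal = √(14.9² + 10.21²) = √326.2541 ≈ 18.0625 mm.
Diagonal AOV = 2·arctan(18.0625 / (2 × 502.1438)) = 2·arctan(0.01799) ≈ 2.0608°.

2.06°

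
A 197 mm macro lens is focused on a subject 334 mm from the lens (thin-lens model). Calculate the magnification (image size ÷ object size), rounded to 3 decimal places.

1.438×

Thin lens: 1/f = 1/dₒ + 1/dᵢ → 1/dᵢ = 1/197 − 1/334 = 0.0020821 mm⁻¹, so dᵢ ≈ 480.2774 mm.
Magnification m = dᵢ/dₒ = 480.2774/334 ≈ 1.43796.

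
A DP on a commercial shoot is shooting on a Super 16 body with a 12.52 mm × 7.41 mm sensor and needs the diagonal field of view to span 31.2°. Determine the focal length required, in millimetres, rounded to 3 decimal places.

Sensor diagonal = √(12.52² + 7.41²) = √211.6585 ≈ 14.5485 mm.
From α = 2·arctan(d/2f) we get f = d / (2·tan(α/2)).
With d = 14.5485 mm and α/2 = 15.6°, tan(α/2) ≈ 0.27921, so f ≈ 14.5485 / 0.55841 ≈ 26.0534 mm.

26.053 mm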